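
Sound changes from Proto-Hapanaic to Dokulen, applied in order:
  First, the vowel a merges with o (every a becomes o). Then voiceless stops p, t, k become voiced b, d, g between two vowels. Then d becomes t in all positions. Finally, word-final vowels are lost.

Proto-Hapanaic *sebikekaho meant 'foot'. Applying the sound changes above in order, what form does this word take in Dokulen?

Dokulen: *sebikekaho
  sebikekaho → sebikekoho   [vowel merger]
  sebikekoho → sebigegoho   [intervocalic voicing]
  sebigegoho (rule 3 does not apply)
  sebigegoho → sebigegoh   [apocope]
  giving Dokulen sebigegoh.

sebigegoh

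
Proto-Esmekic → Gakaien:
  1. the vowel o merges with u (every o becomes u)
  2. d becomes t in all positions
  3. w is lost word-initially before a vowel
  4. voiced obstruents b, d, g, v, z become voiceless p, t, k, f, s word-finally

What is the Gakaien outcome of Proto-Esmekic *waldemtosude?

Gakaien: start from *waldemtosude.
  rule 1 (vowel merger): waldemtosude → waldemtusude
  rule 2 (unconditioned shift): waldemtusude → waltemtusute
  rule 3 (glide loss): waltemtusute → altemtusute
  rule 4: no change — altemtusute
  ⇒ Gakaien altemtusute

altemtusute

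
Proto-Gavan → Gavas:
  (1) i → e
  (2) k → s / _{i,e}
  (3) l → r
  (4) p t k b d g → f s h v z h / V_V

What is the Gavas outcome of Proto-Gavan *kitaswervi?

sesaswerve

Gavas: start from *kitaswervi.
  rule 1 (vowel merger): kitaswervi → ketaswerve
  rule 2 (palatalisation): ketaswerve → setaswerve
  rule 3: no change — setaswerve
  rule 4 (intervocalic lenition): setaswerve → sesaswerve
  ⇒ Gavas sesaswerve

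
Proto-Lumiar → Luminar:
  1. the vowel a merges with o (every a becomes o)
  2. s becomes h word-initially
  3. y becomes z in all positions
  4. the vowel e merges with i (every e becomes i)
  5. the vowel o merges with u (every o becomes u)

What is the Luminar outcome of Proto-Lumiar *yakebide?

Luminar: start from *yakebide.
  rule 1 (vowel merger): yakebide → yokebide
  rule 2: no change — yokebide
  rule 3 (unconditioned shift): yokebide → zokebide
  rule 4 (vowel merger): zokebide → zokibidi
  rule 5 (vowel merger): zokibidi → zukibidi
  ⇒ Luminar zukibidi

zukibidi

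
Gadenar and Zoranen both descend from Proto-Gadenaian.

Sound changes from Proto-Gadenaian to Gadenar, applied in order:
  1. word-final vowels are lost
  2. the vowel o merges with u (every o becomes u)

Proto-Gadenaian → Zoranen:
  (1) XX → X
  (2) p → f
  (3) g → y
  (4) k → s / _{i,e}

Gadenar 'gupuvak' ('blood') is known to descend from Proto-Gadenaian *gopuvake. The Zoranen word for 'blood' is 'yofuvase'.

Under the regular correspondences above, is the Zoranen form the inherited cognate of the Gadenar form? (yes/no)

Derive the expected Zoranen reflex of *gopuvake:
Zoranen: start from *gopuvake.
  rule 1: no change — gopuvake
  rule 2 (unconditioned shift): gopuvake → gofuvake
  rule 3 (unconditioned shift): gofuvake → yofuvake
  rule 4 (palatalisation): yofuvake → yofuvase
  ⇒ Zoranen yofuvase
Zoranen 'yofuvase' matches the regular reflex exactly, so the pair is cognate.

yes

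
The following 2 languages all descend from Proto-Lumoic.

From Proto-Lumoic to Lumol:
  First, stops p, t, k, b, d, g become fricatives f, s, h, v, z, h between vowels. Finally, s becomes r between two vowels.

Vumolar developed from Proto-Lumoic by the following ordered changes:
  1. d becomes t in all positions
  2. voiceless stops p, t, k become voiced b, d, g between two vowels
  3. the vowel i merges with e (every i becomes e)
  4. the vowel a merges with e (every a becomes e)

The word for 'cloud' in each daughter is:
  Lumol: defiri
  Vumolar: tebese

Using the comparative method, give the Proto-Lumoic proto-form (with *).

*depisi

Position 3: Lumol has f, Vumolar has b. Taking the neighbouring segments as reconstructed: Lumol f could go back to *p or *f; Vumolar b could go back to *p or *b — the one source consistent with every daughter is *p.
Position 6: Lumol has i, Vumolar has e. Lumol preserves i here (none of its changes turn any other segment into i), so the proto-segment is *i.
Continuing position by position gives *depisi; check it forward:
Lumol: *depisi > defisi > defiri  (by intervocalic lenition, rhotacism)
Vumolar: start from *depisi.
  rule 1 (unconditioned shift): depisi → tepisi
  rule 2 (intervocalic voicing): tepisi → tebisi
  rule 3 (vowel merger): tebisi → tebese
  rule 4: no change — tebese
  ⇒ Vumolar tebese
No other proto-form is consistent with every reflex, so the reconstruction is *depisi.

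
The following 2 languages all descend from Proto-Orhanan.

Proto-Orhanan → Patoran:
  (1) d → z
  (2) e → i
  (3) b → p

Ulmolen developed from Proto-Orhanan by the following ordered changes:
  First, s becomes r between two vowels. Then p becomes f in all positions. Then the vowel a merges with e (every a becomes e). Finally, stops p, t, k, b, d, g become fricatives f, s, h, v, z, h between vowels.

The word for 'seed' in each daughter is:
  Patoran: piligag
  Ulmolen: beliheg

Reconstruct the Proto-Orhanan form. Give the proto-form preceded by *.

Position 1: Patoran has p, Ulmolen has b. Ulmolen preserves b here (none of its changes turn any other segment into b), so the proto-segment is *b.
Position 2: Patoran has i, Ulmolen has e. Taking the neighbouring segments as reconstructed: Patoran i could go back to *e or *i; Ulmolen e could go back to *a or *e — the one source consistent with every daughter is *e.
Continuing position by position gives *beligag; check it forward:
Patoran: start from *beligag.
  rule 1: no change — beligag
  rule 2 (vowel merger): beligag → biligag
  rule 3 (unconditioned shift): biligag → piligag
  ⇒ Patoran piligag
Ulmolen: *beligag
  beligag (rule 1 does not apply)
  beligag (rule 2 does not apply)
  beligag → beligeg   [vowel merger]
  beligeg → beliheg   [intervocalic lenition]
  giving Ulmolen beliheg.
*beligag is the unique common source.

*beligag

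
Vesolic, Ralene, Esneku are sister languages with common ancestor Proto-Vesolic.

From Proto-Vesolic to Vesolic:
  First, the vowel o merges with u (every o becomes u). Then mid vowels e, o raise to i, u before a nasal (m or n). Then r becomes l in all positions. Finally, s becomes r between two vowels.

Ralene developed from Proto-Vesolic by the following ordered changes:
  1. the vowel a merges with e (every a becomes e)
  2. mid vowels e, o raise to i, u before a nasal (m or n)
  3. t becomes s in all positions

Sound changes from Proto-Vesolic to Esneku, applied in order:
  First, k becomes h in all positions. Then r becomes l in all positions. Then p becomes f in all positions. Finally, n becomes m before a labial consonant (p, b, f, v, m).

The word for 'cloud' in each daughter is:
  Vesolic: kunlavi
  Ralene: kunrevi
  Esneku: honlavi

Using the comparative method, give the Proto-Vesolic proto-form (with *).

Position 5: Vesolic has a, Ralene has e, Esneku has a. Vesolic preserves a here (none of its changes turn any other segment into a), so the proto-segment is *a.
Position 1: Vesolic has k, Ralene has k, Esneku has h. Vesolic preserves k here (none of its changes turn any other segment into k), so the proto-segment is *k.
Position 2: Vesolic has u, Ralene has u, Esneku has o. Esneku preserves o here (none of its changes turn any other segment into o), so the proto-segment is *o.
Verify the candidate proto-form against each daughter:
Vesolic: *konravi > kunravi > kunlavi  (by vowel merger, unconditioned shift)
Ralene: *konravi > konrevi > kunrevi  (by vowel merger, pre-nasal raising)
Esneku: *konravi > honravi > honlavi  (by unconditioned shift, unconditioned shift)
*konravi is the unique common source.

*konravi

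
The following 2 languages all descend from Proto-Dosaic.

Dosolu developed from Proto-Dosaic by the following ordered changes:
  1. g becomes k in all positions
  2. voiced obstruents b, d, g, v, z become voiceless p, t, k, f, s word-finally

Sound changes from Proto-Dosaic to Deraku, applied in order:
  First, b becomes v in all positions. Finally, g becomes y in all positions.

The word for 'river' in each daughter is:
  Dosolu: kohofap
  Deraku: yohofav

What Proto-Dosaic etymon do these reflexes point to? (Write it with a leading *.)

Position 7: Dosolu has p, Deraku has v. Taking the neighbouring segments as reconstructed: Dosolu p could go back to *p or *b; Deraku v could go back to *b or *v — the one source consistent with every daughter is *b.
Position 1: Dosolu has k, Deraku has y. Taking the neighbouring segments as reconstructed: Dosolu k could go back to *k or *g; Deraku y could go back to *g or *y — the one source consistent with every daughter is *g.
This points to *gohofab. Verify forward in each daughter:
Dosolu: start from *gohofab.
  rule 1 (unconditioned shift): gohofab → kohofab
  rule 2 (final devoicing): kohofab → kohofap
  ⇒ Dosolu kohofap
Deraku: start from *gohofab.
  rule 1 (unconditioned shift): gohofab → gohofav
  rule 2 (unconditioned shift): gohofav → yohofav
  ⇒ Deraku yohofav
Only *gohofab yields all of Dosolu kohofap, Deraku yohofav.

*gohofab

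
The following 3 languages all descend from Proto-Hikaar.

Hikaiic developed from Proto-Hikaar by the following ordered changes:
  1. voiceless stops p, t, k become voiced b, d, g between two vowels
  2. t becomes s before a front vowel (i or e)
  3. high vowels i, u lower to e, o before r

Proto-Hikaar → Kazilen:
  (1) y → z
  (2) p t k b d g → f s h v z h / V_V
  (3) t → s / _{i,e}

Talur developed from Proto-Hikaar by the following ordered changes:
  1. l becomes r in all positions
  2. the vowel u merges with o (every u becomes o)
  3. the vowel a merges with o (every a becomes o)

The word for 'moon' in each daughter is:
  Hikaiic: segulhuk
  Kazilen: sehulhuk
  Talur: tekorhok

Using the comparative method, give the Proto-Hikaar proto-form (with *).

*tekulhuk

Position 7: Hikaiic has u, Kazilen has u, Talur has o. Hikaiic preserves u here (none of its changes turn any other segment into u), so the proto-segment is *u.
Position 3: Hikaiic has g, Kazilen has h, Talur has k. Talur preserves k here (none of its changes turn any other segment into k), so the proto-segment is *k.
Verify the candidate proto-form against each daughter:
Hikaiic: *tekulhuk > tegulhuk > segulhuk  (by intervocalic voicing, palatalisation)
Kazilen: *tekulhuk
  tekulhuk (rule 1 does not apply)
  tekulhuk → tehulhuk   [intervocalic lenition]
  tehulhuk → sehulhuk   [palatalisation]
  giving Kazilen sehulhuk.
Talur: *tekulhuk
  tekulhuk → tekurhuk   [unconditioned shift]
  tekurhuk → tekorhok   [vowel merger]
  tekorhok (rule 3 does not apply)
  giving Talur tekorhok.
Only *tekulhuk yields all of Hikaiic segulhuk, Kazilen sehulhuk, Talur tekorhok.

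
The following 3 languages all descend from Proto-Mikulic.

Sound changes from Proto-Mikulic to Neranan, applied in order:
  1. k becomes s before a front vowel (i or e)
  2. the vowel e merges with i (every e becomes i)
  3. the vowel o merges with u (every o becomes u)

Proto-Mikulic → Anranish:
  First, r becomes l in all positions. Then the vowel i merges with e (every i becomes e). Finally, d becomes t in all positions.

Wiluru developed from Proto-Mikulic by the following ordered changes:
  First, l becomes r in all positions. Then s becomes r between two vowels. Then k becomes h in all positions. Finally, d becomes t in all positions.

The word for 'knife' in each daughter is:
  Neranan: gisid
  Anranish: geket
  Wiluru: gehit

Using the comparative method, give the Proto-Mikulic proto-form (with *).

*gekid

Position 4: Neranan has i, Anranish has e, Wiluru has i. Wiluru preserves i here (none of its changes turn any other segment into i), so the proto-segment is *i.
Position 5: Neranan has d, Anranish has t, Wiluru has t. Neranan preserves d here (none of its changes turn any other segment into d), so the proto-segment is *d.
Position 2: Neranan has i, Anranish has e, Wiluru has e. Wiluru preserves e here (none of its changes turn any other segment into e), so the proto-segment is *e.
This points to *gekid. Verify forward in each daughter:
Neranan: start from *gekid.
  rule 1 (palatalisation): gekid → gesid
  rule 2 (vowel merger): gesid → gisid
  rule 3: no change — gisid
  ⇒ Neranan gisid
Anranish: *gekid > geked > geket  (by vowel merger, unconditioned shift)
Wiluru: *gekid > gehid > gehit  (by unconditioned shift, unconditioned shift)
No other proto-form is consistent with every reflex, so the reconstruction is *gekid.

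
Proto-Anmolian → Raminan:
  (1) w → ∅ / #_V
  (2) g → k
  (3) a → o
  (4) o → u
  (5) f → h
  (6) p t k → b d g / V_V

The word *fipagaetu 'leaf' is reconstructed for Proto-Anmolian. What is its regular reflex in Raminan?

hibuguedu

Raminan: start from *fipagaetu.
  rule 1: no change — fipagaetu
  rule 2 (unconditioned shift): fipagaetu → fipakaetu
  rule 3 (vowel merger): fipakaetu → fipokoetu
  rule 4 (vowel merger): fipokoetu → fipukuetu
  rule 5 (unconditioned shift): fipukuetu → hipukuetu
  rule 6 (intervocalic voicing): hipukuetu → hibuguedu
  ⇒ Raminan hibuguedu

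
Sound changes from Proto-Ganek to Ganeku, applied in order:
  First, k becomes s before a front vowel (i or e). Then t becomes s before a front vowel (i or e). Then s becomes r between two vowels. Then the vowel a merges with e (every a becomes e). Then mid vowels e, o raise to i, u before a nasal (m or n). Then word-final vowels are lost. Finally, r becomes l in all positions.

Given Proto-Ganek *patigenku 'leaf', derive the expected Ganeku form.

Ganeku: start from *patigenku.
  rule 1: no change — patigenku
  rule 2 (palatalisation): patigenku → pasigenku
  rule 3 (rhotacism): pasigenku → parigenku
  rule 4 (vowel merger): parigenku → perigenku
  rule 5 (pre-nasal raising): perigenku → periginku
  rule 6 (apocope): periginku → perigink
  rule 7 (unconditioned shift): perigink → peligink
  ⇒ Ganeku peligink

peligink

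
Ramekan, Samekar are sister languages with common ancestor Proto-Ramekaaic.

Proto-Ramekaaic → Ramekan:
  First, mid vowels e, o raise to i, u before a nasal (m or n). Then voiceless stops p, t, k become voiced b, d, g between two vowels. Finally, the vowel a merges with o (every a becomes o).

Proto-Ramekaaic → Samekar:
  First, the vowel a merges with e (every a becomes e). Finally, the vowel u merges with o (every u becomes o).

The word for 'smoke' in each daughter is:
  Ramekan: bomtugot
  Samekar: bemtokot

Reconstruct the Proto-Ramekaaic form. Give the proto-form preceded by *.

Position 2: Ramekan has o, Samekar has e. Taking the neighbouring segments as reconstructed: Ramekan o can only go back to *a; Samekar e could go back to *a or *e — the one source consistent with every daughter is *a.
Position 5: Ramekan has u, Samekar has o. Taking the neighbouring segments as reconstructed: Ramekan u can only go back to *u; Samekar o could go back to *o or *u — the one source consistent with every daughter is *u.
Position 6: Ramekan has g, Samekar has k. Samekar preserves k here (none of its changes turn any other segment into k), so the proto-segment is *k.
This points to *bamtukot. Verify forward in each daughter:
Ramekan: start from *bamtukot.
  rule 1: no change — bamtukot
  rule 2 (intervocalic voicing): bamtukot → bamtugot
  rule 3 (vowel merger): bamtugot → bomtugot
  ⇒ Ramekan bomtugot
Samekar: *bamtukot > bemtukot > bemtokot  (by vowel merger, vowel merger)
*bamtukot is the unique common source.

*bamtukot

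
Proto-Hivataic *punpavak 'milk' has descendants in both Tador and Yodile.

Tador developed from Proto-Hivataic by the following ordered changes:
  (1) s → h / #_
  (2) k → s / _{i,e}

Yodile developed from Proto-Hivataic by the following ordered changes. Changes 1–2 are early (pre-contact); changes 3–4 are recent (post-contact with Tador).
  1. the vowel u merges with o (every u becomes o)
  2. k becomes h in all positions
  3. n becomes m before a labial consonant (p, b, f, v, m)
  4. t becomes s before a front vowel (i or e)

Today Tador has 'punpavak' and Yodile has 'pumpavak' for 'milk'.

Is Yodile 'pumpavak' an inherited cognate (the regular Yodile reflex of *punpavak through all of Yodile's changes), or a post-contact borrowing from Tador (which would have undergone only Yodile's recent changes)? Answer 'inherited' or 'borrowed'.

borrowed

If inherited, *punpavak would pass through all of Yodile's changes:
Yodile: *punpavak
  punpavak → ponpavak   [vowel merger]
  ponpavak → ponpavah   [unconditioned shift]
  ponpavah → pompavah   [nasal place assimilation]
  pompavah (rule 4 does not apply)
  giving Yodile pompavah.
If borrowed from Tador 'punpavak' after the early changes, it would undergo only the recent ones:
  rule 3 (nasal place assimilation): punpavak → pumpavak
  rule 4 (palatalisation): no change (pumpavak)
  ⇒ as a loan: pumpavak
Yodile 'pumpavak' matches the loan outcome 'pumpavak', not the inherited 'pompavah' — it skipped the early Yodile changes, so it was borrowed from Tador.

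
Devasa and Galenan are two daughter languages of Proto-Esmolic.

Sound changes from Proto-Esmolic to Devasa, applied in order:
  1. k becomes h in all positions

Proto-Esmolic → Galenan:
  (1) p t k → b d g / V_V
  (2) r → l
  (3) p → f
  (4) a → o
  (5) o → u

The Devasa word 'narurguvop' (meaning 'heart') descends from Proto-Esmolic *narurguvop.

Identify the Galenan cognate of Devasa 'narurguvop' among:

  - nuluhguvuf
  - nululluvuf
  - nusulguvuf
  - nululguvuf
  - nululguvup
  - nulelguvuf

Galenan: *narurguvop > nalulguvop > nalulguvof > nolulguvof > nululguvuf  (by unconditioned shift, unconditioned shift, vowel merger, vowel merger)
Among the options, 'nululguvuf' alone shows every Galenan change applied in order.

nululguvuf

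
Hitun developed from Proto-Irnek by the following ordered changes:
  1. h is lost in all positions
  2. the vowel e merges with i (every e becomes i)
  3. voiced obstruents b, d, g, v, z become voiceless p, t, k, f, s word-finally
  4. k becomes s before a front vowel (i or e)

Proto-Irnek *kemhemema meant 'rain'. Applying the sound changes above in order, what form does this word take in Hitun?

simimima

Hitun: start from *kemhemema.
  rule 1 (h-loss): kemhemema → kememema
  rule 2 (vowel merger): kememema → kimimima
  rule 3: no change — kimimima
  rule 4 (palatalisation): kimimima → simimima
  ⇒ Hitun simimima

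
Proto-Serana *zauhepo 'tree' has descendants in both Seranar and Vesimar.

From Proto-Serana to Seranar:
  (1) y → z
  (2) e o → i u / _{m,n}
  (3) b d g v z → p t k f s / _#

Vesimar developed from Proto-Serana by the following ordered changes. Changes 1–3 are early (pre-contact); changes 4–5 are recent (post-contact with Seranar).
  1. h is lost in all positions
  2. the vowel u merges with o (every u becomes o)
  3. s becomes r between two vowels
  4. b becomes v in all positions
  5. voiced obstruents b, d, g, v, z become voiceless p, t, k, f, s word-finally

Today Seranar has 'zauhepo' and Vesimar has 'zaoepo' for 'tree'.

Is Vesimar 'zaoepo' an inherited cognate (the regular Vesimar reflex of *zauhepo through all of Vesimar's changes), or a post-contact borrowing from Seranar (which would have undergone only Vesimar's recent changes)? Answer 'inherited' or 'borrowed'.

If inherited, *zauhepo would pass through all of Vesimar's changes:
Vesimar: *zauhepo
  zauhepo → zauepo   [h-loss]
  zauepo → zaoepo   [vowel merger]
  zaoepo (rule 3 does not apply)
  zaoepo (rule 4 does not apply)
  zaoepo (rule 5 does not apply)
  giving Vesimar zaoepo.
If borrowed from Seranar 'zauhepo' after the early changes, it would undergo only the recent ones:
  rule 4 (unconditioned shift): no change (zauhepo)
  rule 5 (final devoicing): no change (zauhepo)
  ⇒ as a loan: zauhepo
Vesimar 'zaoepo' matches the inherited outcome exactly, so it is an inherited cognate, not a loan.

inherited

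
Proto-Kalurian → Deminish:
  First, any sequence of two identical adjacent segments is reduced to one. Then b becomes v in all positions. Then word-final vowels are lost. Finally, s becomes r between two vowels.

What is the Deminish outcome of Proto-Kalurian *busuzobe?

vuruzov

Deminish: *busuzobe
  busuzobe (rule 1 does not apply)
  busuzobe → vusuzove   [unconditioned shift]
  vusuzove → vusuzov   [apocope]
  vusuzov → vuruzov   [rhotacism]
  giving Deminish vuruzov.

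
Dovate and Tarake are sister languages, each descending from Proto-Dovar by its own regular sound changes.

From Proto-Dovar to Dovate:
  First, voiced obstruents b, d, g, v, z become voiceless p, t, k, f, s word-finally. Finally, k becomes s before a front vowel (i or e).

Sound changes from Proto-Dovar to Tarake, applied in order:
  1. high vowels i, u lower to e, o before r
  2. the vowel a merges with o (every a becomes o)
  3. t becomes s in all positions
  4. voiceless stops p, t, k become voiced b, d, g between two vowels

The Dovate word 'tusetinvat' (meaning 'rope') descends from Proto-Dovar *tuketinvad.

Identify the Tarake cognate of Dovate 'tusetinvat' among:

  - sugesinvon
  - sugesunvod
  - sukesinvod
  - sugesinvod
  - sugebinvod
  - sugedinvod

Tarake: *tuketinvad
  tuketinvad (rule 1 does not apply)
  tuketinvad → tuketinvod   [vowel merger]
  tuketinvod → sukesinvod   [unconditioned shift]
  sukesinvod → sugesinvod   [intervocalic voicing]
  giving Tarake sugesinvod.

sugesinvod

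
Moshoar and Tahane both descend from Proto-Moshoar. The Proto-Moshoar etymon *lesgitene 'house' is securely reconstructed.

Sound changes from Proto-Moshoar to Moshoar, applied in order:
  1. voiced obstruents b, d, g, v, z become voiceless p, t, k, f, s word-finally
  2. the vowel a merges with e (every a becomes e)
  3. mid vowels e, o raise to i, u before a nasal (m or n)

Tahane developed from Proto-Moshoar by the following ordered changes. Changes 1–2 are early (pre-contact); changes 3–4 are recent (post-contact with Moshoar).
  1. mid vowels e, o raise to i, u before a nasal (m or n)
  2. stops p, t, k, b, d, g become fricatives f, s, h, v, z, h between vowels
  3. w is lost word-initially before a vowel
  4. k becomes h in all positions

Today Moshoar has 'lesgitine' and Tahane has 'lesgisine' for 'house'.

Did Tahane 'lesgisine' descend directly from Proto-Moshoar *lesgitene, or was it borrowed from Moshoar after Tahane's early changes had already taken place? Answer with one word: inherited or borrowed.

inherited

If inherited, *lesgitene would pass through all of Tahane's changes:
Tahane: *lesgitene
  lesgitene → lesgitine   [pre-nasal raising]
  lesgitine → lesgisine   [intervocalic lenition]
  lesgisine (rule 3 does not apply)
  lesgisine (rule 4 does not apply)
  giving Tahane lesgisine.
If borrowed from Moshoar 'lesgitine' after the early changes, it would undergo only the recent ones:
  rule 3 (glide loss): no change (lesgitine)
  rule 4 (unconditioned shift): no change (lesgitine)
  ⇒ as a loan: lesgitine
Tahane 'lesgisine' matches the inherited outcome exactly, so it is an inherited cognate, not a loan.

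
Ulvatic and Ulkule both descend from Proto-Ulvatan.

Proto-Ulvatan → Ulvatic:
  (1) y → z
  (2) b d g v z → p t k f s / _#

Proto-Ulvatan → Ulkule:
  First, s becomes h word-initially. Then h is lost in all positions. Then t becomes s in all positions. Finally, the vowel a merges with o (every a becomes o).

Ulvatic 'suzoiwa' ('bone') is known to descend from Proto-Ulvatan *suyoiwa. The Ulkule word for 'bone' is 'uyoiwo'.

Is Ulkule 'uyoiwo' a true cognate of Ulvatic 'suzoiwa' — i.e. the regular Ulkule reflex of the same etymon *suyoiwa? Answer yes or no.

Derive the expected Ulkule reflex of *suyoiwa:
Ulkule: *suyoiwa
  suyoiwa → huyoiwa   [debuccalisation]
  huyoiwa → uyoiwa   [h-loss]
  uyoiwa (rule 3 does not apply)
  uyoiwa → uyoiwo   [vowel merger]
  giving Ulkule uyoiwo.
Ulkule 'uyoiwo' matches the regular reflex exactly, so the pair is cognate.

yes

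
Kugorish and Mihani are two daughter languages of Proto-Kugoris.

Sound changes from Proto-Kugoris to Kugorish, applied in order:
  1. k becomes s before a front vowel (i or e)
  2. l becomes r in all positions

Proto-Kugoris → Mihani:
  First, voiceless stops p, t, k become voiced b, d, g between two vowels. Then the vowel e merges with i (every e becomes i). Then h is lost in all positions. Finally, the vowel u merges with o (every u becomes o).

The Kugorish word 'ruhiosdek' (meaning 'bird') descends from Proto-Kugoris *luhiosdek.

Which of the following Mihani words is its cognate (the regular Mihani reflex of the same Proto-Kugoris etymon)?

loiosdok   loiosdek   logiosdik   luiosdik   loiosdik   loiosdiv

Mihani: *luhiosdek > luhiosdik > luiosdik > loiosdik  (by vowel merger, h-loss, vowel merger)
The other candidates each miss or misapply at least one Mihani change.

loiosdik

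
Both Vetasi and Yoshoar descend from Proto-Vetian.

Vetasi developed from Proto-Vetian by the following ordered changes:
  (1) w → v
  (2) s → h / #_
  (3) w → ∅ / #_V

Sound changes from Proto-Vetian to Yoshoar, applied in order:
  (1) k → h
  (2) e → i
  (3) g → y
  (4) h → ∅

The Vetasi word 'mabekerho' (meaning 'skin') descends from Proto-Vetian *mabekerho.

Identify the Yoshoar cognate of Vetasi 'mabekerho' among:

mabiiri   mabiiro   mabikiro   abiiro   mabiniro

Yoshoar: *mabekerho > mabeherho > mabihirho > mabiiro  (by unconditioned shift, vowel merger, h-loss)
Only 'mabiiro' matches the regular Yoshoar development of *mabekerho.

mabiiro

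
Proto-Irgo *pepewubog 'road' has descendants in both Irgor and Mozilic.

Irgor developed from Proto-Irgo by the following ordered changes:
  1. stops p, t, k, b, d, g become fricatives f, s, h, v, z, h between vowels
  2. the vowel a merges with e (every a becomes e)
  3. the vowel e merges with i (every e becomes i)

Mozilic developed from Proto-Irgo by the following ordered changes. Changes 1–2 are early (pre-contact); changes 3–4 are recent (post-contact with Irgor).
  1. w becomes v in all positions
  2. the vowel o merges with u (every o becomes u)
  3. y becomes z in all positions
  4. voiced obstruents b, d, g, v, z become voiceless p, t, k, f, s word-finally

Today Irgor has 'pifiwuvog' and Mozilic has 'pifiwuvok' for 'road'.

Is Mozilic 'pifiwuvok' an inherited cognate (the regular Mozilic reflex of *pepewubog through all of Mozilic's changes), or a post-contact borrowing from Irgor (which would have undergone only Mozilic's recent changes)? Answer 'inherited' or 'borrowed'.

If inherited, *pepewubog would pass through all of Mozilic's changes:
Mozilic: *pepewubog > pepevubog > pepevubug > pepevubuk  (by unconditioned shift, vowel merger, final devoicing)
If borrowed from Irgor 'pifiwuvog' after the early changes, it would undergo only the recent ones:
  rule 3 (unconditioned shift): no change (pifiwuvog)
  rule 4 (final devoicing): pifiwuvog → pifiwuvok
  ⇒ as a loan: pifiwuvok
Mozilic 'pifiwuvok' matches the loan outcome 'pifiwuvok', not the inherited 'pepevubuk' — it skipped the early Mozilic changes, so it was borrowed from Irgor.

borrowed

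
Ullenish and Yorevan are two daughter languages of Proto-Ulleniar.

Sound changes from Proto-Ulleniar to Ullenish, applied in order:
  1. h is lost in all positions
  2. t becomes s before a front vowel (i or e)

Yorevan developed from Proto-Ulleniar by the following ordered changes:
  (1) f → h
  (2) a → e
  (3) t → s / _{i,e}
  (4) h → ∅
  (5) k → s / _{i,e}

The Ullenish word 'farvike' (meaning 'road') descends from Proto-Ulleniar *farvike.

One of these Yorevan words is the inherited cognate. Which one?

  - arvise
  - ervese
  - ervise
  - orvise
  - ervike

Yorevan: *farvike
  farvike → harvike   [unconditioned shift]
  harvike → hervike   [vowel merger]
  hervike (rule 3 does not apply)
  hervike → ervike   [h-loss]
  ervike → ervise   [palatalisation]
  giving Yorevan ervise.

ervise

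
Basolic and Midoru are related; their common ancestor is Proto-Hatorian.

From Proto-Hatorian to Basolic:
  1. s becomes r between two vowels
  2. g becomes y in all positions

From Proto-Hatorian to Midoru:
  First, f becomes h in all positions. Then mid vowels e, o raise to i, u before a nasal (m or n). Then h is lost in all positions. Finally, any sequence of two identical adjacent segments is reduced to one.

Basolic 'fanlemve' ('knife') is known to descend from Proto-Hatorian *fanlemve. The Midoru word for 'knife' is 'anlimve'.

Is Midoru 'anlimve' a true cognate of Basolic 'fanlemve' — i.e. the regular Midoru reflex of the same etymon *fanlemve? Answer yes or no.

yes

Derive the expected Midoru reflex of *fanlemve:
Midoru: start from *fanlemve.
  rule 1 (unconditioned shift): fanlemve → hanlemve
  rule 2 (pre-nasal raising): hanlemve → hanlimve
  rule 3 (h-loss): hanlimve → anlimve
  rule 4: no change — anlimve
  ⇒ Midoru anlimve
Midoru 'anlimve' matches the regular reflex exactly, so the pair is cognate.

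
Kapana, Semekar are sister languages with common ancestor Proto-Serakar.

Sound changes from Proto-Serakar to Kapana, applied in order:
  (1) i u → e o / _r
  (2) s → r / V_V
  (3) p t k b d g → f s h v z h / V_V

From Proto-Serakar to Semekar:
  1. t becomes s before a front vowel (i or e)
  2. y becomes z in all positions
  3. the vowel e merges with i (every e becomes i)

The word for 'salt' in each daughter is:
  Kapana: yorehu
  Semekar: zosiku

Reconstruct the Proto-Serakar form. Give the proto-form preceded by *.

*yoseku

Position 5: Kapana has h, Semekar has k. Semekar preserves k here (none of its changes turn any other segment into k), so the proto-segment is *k.
Position 3: Kapana has r, Semekar has s. Taking the neighbouring segments as reconstructed: Kapana r could go back to *s or *r; Semekar s could go back to *t or *s — the one source consistent with every daughter is *s.
Continuing position by position gives *yoseku; check it forward:
Kapana: *yoseku
  yoseku (rule 1 does not apply)
  yoseku → yoreku   [rhotacism]
  yoreku → yorehu   [intervocalic lenition]
  giving Kapana yorehu.
Semekar: *yoseku > zoseku > zosiku  (by unconditioned shift, vowel merger)
No other proto-form is consistent with every reflex, so the reconstruction is *yoseku.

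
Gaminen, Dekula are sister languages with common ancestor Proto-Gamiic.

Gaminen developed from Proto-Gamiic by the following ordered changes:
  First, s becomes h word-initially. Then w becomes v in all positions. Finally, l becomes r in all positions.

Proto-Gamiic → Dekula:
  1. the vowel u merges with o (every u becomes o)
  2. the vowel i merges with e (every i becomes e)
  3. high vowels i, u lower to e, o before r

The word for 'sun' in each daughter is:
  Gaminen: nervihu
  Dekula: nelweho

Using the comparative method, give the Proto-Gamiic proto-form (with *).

*nelwihu

Position 7: Gaminen has u, Dekula has o. Gaminen preserves u here (none of its changes turn any other segment into u), so the proto-segment is *u.
Position 5: Gaminen has i, Dekula has e. Gaminen preserves i here (none of its changes turn any other segment into i), so the proto-segment is *i.
Position 3: Gaminen has r, Dekula has l. Dekula preserves l here (none of its changes turn any other segment into l), so the proto-segment is *l.
This points to *nelwihu. Verify forward in each daughter:
Gaminen: start from *nelwihu.
  rule 1: no change — nelwihu
  rule 2 (unconditioned shift): nelwihu → nelvihu
  rule 3 (unconditioned shift): nelvihu → nervihu
  ⇒ Gaminen nervihu
Dekula: *nelwihu
  nelwihu → nelwiho   [vowel merger]
  nelwiho → nelweho   [vowel merger]
  nelweho (rule 3 does not apply)
  giving Dekula nelweho.
*nelwihu is the unique common source.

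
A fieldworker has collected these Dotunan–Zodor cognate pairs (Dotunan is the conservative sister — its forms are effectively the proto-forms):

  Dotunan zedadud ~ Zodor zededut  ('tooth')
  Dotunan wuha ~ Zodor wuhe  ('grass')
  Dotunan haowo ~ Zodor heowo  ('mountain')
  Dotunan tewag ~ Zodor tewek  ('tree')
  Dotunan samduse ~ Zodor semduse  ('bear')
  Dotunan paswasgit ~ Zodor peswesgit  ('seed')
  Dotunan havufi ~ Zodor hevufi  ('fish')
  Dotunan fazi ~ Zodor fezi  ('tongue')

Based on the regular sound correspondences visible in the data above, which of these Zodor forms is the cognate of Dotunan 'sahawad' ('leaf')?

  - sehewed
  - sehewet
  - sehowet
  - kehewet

zedadud ~ zededut, tewag ~ tewek — Dotunan a corresponds to Zodor e after a consonant, before a consonant other than r, m, n, p, b, f, v.
zedadud ~ zededut — Dotunan d corresponds to Zodor t word-finally.
Applying these to Dotunan 'sahawad':
  sahawad → sehawad   (a→e after a consonant, before a consonant other than r, m, n, p, b, f, v)
  sehawad → sehewad   (a→e after a consonant, before a consonant other than r, m, n, p, b, f, v)
  sehewad → sehewed   (a→e after a consonant, before a consonant other than r, m, n, p, b, f, v)
  sehewed → sehewet   (d→t word-finally)
So the Zodor cognate is 'sehewet'.

sehewet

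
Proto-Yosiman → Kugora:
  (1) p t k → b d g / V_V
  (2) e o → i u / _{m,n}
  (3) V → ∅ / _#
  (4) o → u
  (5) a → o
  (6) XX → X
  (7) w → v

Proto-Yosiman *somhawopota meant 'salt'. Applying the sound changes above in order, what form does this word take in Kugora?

Kugora: start from *somhawopota.
  rule 1 (intervocalic voicing): somhawopota → somhawoboda
  rule 2 (pre-nasal raising): somhawoboda → sumhawoboda
  rule 3 (apocope): sumhawoboda → sumhawobod
  rule 4 (vowel merger): sumhawobod → sumhawubud
  rule 5 (vowel merger): sumhawubud → sumhowubud
  rule 6: no change — sumhowubud
  rule 7 (unconditioned shift): sumhowubud → sumhovubud
  ⇒ Kugora sumhovubud

sumhovubud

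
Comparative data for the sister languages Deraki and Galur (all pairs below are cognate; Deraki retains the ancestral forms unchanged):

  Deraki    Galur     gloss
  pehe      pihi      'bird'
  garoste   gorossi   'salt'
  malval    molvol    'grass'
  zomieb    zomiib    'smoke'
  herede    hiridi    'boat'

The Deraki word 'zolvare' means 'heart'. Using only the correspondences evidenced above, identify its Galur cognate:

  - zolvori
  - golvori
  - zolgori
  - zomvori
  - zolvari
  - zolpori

zolvori

garoste ~ gorossi — Deraki a corresponds to Galur o after a consonant, before r.
pehe ~ pihi, garoste ~ gorossi — Deraki e corresponds to Galur i word-finally.
Applying these to Deraki 'zolvare':
  zolvare → zolvore   (a→o after a consonant, before r)
  zolvore → zolvori   (e→i word-finally)
So the Galur cognate is 'zolvori'.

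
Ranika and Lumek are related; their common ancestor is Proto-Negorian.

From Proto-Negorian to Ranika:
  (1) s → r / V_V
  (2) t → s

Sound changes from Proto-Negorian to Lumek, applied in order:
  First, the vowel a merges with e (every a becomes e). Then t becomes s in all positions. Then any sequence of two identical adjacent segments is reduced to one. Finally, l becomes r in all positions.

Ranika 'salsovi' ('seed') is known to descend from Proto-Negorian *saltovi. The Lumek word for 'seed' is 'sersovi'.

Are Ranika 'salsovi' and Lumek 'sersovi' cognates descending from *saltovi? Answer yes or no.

Derive the expected Lumek reflex of *saltovi:
Lumek: start from *saltovi.
  rule 1 (vowel merger): saltovi → seltovi
  rule 2 (unconditioned shift): seltovi → selsovi
  rule 3: no change — selsovi
  rule 4 (unconditioned shift): selsovi → sersovi
  ⇒ Lumek sersovi
Lumek 'sersovi' matches the regular reflex exactly, so the pair is cognate.

yes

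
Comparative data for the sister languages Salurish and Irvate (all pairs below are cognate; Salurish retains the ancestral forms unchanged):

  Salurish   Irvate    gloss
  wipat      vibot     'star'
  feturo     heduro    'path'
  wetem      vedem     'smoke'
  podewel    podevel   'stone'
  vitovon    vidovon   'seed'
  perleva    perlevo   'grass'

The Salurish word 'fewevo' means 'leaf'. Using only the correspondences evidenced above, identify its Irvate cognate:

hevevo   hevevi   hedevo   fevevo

hevevo

feturo ~ heduro — Salurish f corresponds to Irvate h word-initially before a front vowel.
podewel ~ podevel — Salurish w corresponds to Irvate v between vowels (before a front vowel).
Applying these to Salurish 'fewevo':
  fewevo → hewevo   (f→h word-initially before a front vowel)
  hewevo → hevevo   (w→v between vowels (before a front vowel))
So the Irvate cognate is 'hevevo'.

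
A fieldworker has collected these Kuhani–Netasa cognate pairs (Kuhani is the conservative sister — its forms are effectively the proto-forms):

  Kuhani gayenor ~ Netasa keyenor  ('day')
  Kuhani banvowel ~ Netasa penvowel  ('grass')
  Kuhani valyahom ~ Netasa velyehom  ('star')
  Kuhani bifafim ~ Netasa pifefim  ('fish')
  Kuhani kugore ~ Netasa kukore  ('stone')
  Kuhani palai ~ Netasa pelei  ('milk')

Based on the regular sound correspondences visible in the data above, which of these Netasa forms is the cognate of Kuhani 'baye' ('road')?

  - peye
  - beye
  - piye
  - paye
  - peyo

banvowel ~ penvowel — Kuhani b corresponds to Netasa p word-initially before a back vowel.
gayenor ~ keyenor, valyahom ~ velyehom — Kuhani a corresponds to Netasa e after a consonant, before a consonant other than r, m, n, p, b, f, v.
Applying these to Kuhani 'baye':
  baye → paye   (b→p word-initially before a back vowel)
  paye → peye   (a→e after a consonant, before a consonant other than r, m, n, p, b, f, v)
So the Netasa cognate is 'peye'.

peye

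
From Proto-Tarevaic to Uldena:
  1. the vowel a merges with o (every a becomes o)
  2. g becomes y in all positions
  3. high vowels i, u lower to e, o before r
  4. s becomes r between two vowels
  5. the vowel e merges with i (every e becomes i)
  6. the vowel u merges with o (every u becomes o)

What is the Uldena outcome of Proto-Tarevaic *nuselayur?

Uldena: *nuselayur > nuseloyur > nuseloyor > nureloyor > nuriloyor > noriloyor  (by vowel merger, pre-rhotic lowering, rhotacism, vowel merger, vowel merger)

noriloyor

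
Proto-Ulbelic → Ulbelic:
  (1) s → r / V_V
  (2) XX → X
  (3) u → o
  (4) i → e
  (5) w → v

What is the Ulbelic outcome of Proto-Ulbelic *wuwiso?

Ulbelic: start from *wuwiso.
  rule 1 (rhotacism): wuwiso → wuwiro
  rule 2: no change — wuwiro
  rule 3 (vowel merger): wuwiro → wowiro
  rule 4 (vowel merger): wowiro → wowero
  rule 5 (unconditioned shift): wowero → vovero
  ⇒ Ulbelic vovero

vovero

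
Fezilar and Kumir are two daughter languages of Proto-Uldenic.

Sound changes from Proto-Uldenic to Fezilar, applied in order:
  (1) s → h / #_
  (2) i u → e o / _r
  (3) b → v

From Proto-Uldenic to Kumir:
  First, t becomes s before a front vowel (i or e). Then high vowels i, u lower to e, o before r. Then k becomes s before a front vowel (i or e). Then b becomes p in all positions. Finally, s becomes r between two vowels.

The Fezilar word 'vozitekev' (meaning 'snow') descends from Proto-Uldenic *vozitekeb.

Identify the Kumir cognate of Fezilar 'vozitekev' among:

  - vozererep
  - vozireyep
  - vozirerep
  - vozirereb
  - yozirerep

Kumir: *vozitekeb
  vozitekeb → vozisekeb   [palatalisation]
  vozisekeb (rule 2 does not apply)
  vozisekeb → voziseseb   [palatalisation]
  voziseseb → vozisesep   [unconditioned shift]
  vozisesep → vozirerep   [rhotacism]
  giving Kumir vozirerep.
Only 'vozirerep' matches the regular Kumir development of *vozitekeb.

vozirerep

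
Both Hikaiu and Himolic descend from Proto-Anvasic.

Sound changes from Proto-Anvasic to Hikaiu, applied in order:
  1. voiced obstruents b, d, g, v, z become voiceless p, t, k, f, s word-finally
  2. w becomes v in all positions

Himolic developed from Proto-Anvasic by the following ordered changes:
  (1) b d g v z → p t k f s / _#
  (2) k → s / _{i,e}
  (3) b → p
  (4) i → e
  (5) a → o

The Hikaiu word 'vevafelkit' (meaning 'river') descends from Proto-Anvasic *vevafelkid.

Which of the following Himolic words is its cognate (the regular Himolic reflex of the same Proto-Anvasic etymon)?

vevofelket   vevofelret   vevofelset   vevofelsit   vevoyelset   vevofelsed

Himolic: *vevafelkid
  vevafelkid → vevafelkit   [final devoicing]
  vevafelkit → vevafelsit   [palatalisation]
  vevafelsit (rule 3 does not apply)
  vevafelsit → vevafelset   [vowel merger]
  vevafelset → vevofelset   [vowel merger]
  giving Himolic vevofelset.

vevofelset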